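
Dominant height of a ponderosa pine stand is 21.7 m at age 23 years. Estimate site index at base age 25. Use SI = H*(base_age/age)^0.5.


Formula: SI = H_dom * (base_age / age)^0.5
Age ratio = 25 / 23 = 1.08696
sqrt(age_ratio) = 1.04257
SI = 21.7 * 1.04257 = 22.6 m

22.6


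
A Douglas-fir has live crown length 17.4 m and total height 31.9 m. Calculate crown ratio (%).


Formula: Crown Ratio = (Crown Length / Total Height) * 100
CR = (17.4 m / 31.9 m) * 100
CR = 0.5455 * 100 = 54.5%

54.5


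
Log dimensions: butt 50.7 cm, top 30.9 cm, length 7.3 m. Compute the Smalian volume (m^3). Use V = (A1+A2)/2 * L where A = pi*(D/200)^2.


Smalian: V = (A1 + A2)/2 * L,  A = pi*(D/200)^2
A1 = pi*(50.7/200)^2 = 0.201886 m^2
A2 = pi*(30.9/200)^2 = 0.074991 m^2
V = (0.201886+0.074991)/2*7.3 = 1.0106 m^3

1.0106


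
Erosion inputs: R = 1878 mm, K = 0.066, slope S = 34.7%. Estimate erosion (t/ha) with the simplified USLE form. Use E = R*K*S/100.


Formula: E = R * K * S / 100  (simplified USLE)
R * K = 1878 * 0.066 = 123.948
E = 123.948 * 34.7 / 100 = 43.01 t/ha

43.01


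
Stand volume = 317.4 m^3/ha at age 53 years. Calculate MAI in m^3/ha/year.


Formula: MAI = Total Volume / Stand Age
MAI = 317.4 m^3/ha / 53 years
MAI = 5.99 m^3/ha/year

5.99


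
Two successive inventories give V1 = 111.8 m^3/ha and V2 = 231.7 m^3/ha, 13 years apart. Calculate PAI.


Formula: PAI = (V_T2 - V_T1) / (T2 - T1)
Volume increment = 231.7 - 111.8 = 119.9 m^3/ha
PAI = 119.9 / 13 = 9.22 m^3/ha/year

9.22


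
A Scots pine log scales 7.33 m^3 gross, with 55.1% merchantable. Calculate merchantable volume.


Formula: MV = V_total * (merchantable_pct / 100)
Merchantable fraction = 55.1% / 100 = 0.551
MV = 7.33 m^3 * 0.551 = 4.039 m^3

4.039


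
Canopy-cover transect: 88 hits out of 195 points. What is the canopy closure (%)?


Formula: Canopy closure = covered points / total points * 100
Closure = 88 / 195 * 100
Closure = 0.4513 * 100 = 45.1%

45.1


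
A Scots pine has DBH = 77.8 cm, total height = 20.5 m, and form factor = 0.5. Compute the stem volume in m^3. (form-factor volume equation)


Formula: V = pi * (DBH/200)^2 * H * ff
Radius = DBH/200 = 77.8/200 = 0.389 m
Radius^2 = 0.389^2 = 0.151321 m^2
V = pi * 0.151321 * 20.5 * 0.5
V = 4.873 m^3

4.873


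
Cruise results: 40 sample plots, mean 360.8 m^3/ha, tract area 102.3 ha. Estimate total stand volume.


Formula: Total Volume = Mean Volume per ha * Total Area
Total Volume = 360.8 m^3/ha * 102.3 ha
Total Volume = 36910 m^3

36910


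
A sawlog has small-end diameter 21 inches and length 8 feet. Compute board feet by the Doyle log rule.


Doyle: BF = (D - 4)^2 * L / 16
Adjusted diameter = 21 - 4 = 17 in
(D-4)^2 = 17^2 = 289
BF = 289 * 8 / 16 = 145 BF

145


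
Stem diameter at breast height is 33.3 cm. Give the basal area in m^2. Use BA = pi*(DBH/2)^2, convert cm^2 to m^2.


Formula: BA = pi * (DBH/2)^2 / 10000  (cm^2 to m^2)
Radius = DBH/2 = 33.3/2 = 16.65 cm
BA = pi * 16.65^2 / 10000
   = 870.9202 cm^2 / 10000
   = 0.0871 m^2

0.0871


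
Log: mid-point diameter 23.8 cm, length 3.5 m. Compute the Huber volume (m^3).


Huber: V = Am * L,  Am = pi*(Dm/200)^2
Am = pi*(23.8/200)^2 = 0.044488 m^2
V = 0.044488*3.5 = 0.1557 m^3

0.1557


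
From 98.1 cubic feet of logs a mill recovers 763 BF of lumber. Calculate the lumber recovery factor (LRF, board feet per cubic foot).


Formula: LRF = Lumber Output (BF) / Log Input (ft^3)
LRF = 763 BF / 98.1 ft^3
LRF = 7.78 BF/ft^3

7.78


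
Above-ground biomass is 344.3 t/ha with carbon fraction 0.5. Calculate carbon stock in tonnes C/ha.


Formula: Carbon Stock = Biomass * Carbon Fraction
C = 344.3 t/ha * 0.5
C = 172.2 t C/ha

172.2


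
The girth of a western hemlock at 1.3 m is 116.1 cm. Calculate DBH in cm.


Formula: DBH = C / pi
DBH = 116.1 / pi
pi = 3.14159...
DBH = 37.0 cm

37.0


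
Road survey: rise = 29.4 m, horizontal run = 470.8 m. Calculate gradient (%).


Formula: Gradient = rise / run * 100
Gradient = 29.4 / 470.8 * 100 = 6.2%

6.2


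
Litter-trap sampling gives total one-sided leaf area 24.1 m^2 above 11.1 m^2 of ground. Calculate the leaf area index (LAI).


Formula: LAI = total leaf area / ground area  (dimensionless)
LAI = 24.1 m^2 / 11.1 m^2
LAI = 2.17

2.17


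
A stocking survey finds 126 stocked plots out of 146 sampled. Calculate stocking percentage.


Formula: Stocking % = stocked plots / total plots * 100
Stocking = 126 / 146 * 100
Stocking = 0.863 * 100 = 86.3%

86.3


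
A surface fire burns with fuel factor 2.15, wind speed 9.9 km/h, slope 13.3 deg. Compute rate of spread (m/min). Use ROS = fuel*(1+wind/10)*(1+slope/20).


Formula: ROS = fuel * (1 + wind/10) * (1 + slope/20)
Wind factor = 1 + 9.9/10 = 1.99
Slope factor = 1 + 13.3/20 = 1.665
ROS = 2.15 * 1.99 * 1.665 = 7.12 m/min

7.12


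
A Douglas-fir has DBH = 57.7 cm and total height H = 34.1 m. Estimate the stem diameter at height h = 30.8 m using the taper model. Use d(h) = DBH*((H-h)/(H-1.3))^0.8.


Taper: d(h) = DBH * ((H - h) / (H - 1.3))^0.8
Numerator = H - h = 34.1 - 30.8 = 3.3 m
Denominator = H - 1.3 = 34.1 - 1.3 = 32.8 m
Ratio = 3.3 / 32.8 = 0.10061
d = 57.7 * 0.10061^0.8 = 9.2 cm

9.2


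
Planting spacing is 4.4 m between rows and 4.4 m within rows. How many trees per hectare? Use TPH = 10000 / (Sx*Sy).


Formula: TPH = 10000 m^2/ha / (spacing_x * spacing_y)
Area per tree = 4.4 m * 4.4 m = 19.36 m^2
TPH = 10000 / 19.36 = 517 trees/ha

517


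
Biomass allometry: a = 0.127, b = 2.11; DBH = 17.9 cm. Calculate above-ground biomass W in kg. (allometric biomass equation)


Formula: W = a * DBH^b  (allometric power law)
DBH^b = 17.9^2.11 = 440.0681
W = 0.127 * 440.0681 = 55.9 kg

55.9


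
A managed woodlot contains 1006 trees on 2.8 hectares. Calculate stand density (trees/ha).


Formula: Stand Density = N_trees / Area_ha
Density = 1006 trees / 2.8 ha
Density = 359 trees/ha

359


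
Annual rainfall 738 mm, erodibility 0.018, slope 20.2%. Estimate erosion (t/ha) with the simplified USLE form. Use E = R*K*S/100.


Formula: E = R * K * S / 100  (simplified USLE)
R * K = 738 * 0.018 = 13.284
E = 13.284 * 20.2 / 100 = 2.68 t/ha

2.68


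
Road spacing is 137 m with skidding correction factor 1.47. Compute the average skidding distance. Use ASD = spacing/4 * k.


Formula: ASD = (spacing / 4) * correction
Uncorrected distance = spacing / 4 = 137 / 4 = 34.25 m
ASD = 34.25 * 1.47 = 50 m

50


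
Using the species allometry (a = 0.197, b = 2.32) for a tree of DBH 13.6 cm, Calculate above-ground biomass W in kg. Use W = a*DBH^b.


Formula: W = a * DBH^b  (allometric power law)
DBH^b = 13.6^2.32 = 426.3932
W = 0.197 * 426.3932 = 84.0 kg

84.0


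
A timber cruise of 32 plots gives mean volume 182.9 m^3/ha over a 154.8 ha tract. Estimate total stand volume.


Formula: Total Volume = Mean Volume per ha * Total Area
Total Volume = 182.9 m^3/ha * 154.8 ha
Total Volume = 28313 m^3

28313


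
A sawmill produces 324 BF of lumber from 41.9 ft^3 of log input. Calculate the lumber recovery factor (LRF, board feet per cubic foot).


Formula: LRF = Lumber Output (BF) / Log Input (ft^3)
LRF = 324 BF / 41.9 ft^3
LRF = 7.73 BF/ft^3

7.73


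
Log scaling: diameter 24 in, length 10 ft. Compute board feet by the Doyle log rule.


Doyle: BF = (D - 4)^2 * L / 16
Adjusted diameter = 24 - 4 = 20 in
(D-4)^2 = 20^2 = 400
BF = 400 * 10 / 16 = 250 BF

250


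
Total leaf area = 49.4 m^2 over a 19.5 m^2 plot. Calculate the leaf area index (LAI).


Formula: LAI = total leaf area / ground area  (dimensionless)
LAI = 49.4 m^2 / 19.5 m^2
LAI = 2.53

2.53


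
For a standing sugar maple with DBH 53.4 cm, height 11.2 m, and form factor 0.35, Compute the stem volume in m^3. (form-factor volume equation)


Formula: V = pi * (DBH/200)^2 * H * ff
Radius = DBH/200 = 53.4/200 = 0.267 m
Radius^2 = 0.267^2 = 0.071289 m^2
V = pi * 0.071289 * 11.2 * 0.35
V = 0.878 m^3

0.878


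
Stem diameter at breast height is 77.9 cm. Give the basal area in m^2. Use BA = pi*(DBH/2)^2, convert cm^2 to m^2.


Formula: BA = pi * (DBH/2)^2 / 10000  (cm^2 to m^2)
Radius = DBH/2 = 77.9/2 = 38.95 cm
BA = pi * 38.95^2 / 10000
   = 4766.1181 cm^2 / 10000
   = 0.4766 m^2

0.4766


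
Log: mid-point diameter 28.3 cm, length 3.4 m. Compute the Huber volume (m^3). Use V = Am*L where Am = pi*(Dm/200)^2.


Huber: V = Am * L,  Am = pi*(Dm/200)^2
Am = pi*(28.3/200)^2 = 0.062902 m^2
V = 0.062902*3.4 = 0.2139 m^3

0.2139


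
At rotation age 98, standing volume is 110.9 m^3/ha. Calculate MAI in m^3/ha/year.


Formula: MAI = Total Volume / Stand Age
MAI = 110.9 m^3/ha / 98 years
MAI = 1.13 m^3/ha/year

1.13


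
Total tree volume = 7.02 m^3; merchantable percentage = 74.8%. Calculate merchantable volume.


Formula: MV = V_total * (merchantable_pct / 100)
Merchantable fraction = 74.8% / 100 = 0.748
MV = 7.02 m^3 * 0.748 = 5.251 m^3

5.251


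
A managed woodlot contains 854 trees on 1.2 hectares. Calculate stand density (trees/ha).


Formula: Stand Density = N_trees / Area_ha
Density = 854 trees / 1.2 ha
Density = 712 trees/ha

712


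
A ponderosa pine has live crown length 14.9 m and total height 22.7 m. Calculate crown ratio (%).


Formula: Crown Ratio = (Crown Length / Total Height) * 100
CR = (14.9 m / 22.7 m) * 100
CR = 0.6564 * 100 = 65.6%

65.6


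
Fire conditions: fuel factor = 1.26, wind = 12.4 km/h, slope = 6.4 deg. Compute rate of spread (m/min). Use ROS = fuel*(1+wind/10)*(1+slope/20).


Formula: ROS = fuel * (1 + wind/10) * (1 + slope/20)
Wind factor = 1 + 12.4/10 = 2.24
Slope factor = 1 + 6.4/20 = 1.32
ROS = 1.26 * 2.24 * 1.32 = 3.73 m/min

3.73


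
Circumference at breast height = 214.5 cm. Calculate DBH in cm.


Formula: DBH = C / pi
DBH = 214.5 / pi
pi = 3.14159...
DBH = 68.3 cm

68.3


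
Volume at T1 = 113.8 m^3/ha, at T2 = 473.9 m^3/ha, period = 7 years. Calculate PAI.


Formula: PAI = (V_T2 - V_T1) / (T2 - T1)
Volume increment = 473.9 - 113.8 = 360.1 m^3/ha
PAI = 360.1 / 7 = 51.44 m^3/ha/year

51.44


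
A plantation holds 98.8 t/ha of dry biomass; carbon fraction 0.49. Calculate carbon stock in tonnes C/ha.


Formula: Carbon Stock = Biomass * Carbon Fraction
C = 98.8 t/ha * 0.49
C = 48.4 t C/ha

48.4


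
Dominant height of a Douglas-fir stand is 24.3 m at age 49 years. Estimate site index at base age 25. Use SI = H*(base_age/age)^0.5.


Formula: SI = H_dom * (base_age / age)^0.5
Age ratio = 25 / 49 = 0.5102
sqrt(age_ratio) = 0.71429
SI = 24.3 * 0.71429 = 17.4 m

17.4


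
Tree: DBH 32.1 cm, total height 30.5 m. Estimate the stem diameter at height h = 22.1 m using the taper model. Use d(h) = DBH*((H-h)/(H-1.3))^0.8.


Taper: d(h) = DBH * ((H - h) / (H - 1.3))^0.8
Numerator = H - h = 30.5 - 22.1 = 8.4 m
Denominator = H - 1.3 = 30.5 - 1.3 = 29.2 m
Ratio = 8.4 / 29.2 = 0.28767
d = 32.1 * 0.28767^0.8 = 11.8 cm

11.8


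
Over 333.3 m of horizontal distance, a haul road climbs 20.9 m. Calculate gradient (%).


Formula: Gradient = rise / run * 100
Gradient = 20.9 / 333.3 * 100 = 6.3%

6.3


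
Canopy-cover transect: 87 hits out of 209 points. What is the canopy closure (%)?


Formula: Canopy closure = covered points / total points * 100
Closure = 87 / 209 * 100
Closure = 0.4163 * 100 = 41.6%

41.6


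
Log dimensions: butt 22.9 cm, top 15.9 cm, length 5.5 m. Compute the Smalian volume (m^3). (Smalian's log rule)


Smalian: V = (A1 + A2)/2 * L,  A = pi*(D/200)^2
A1 = pi*(22.9/200)^2 = 0.041187 m^2
A2 = pi*(15.9/200)^2 = 0.019856 m^2
V = (0.041187+0.019856)/2*5.5 = 0.1679 m^3

0.1679


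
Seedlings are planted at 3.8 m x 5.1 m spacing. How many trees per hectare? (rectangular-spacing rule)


Formula: TPH = 10000 m^2/ha / (spacing_x * spacing_y)
Area per tree = 3.8 m * 5.1 m = 19.38 m^2
TPH = 10000 / 19.38 = 516 trees/ha

516


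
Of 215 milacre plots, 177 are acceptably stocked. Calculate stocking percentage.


Formula: Stocking % = stocked plots / total plots * 100
Stocking = 177 / 215 * 100
Stocking = 0.8233 * 100 = 82.3%

82.3


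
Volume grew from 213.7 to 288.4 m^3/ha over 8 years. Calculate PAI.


Formula: PAI = (V_T2 - V_T1) / (T2 - T1)
Volume increment = 288.4 - 213.7 = 74.7 m^3/ha
PAI = 74.7 / 8 = 9.34 m^3/ha/year

9.34


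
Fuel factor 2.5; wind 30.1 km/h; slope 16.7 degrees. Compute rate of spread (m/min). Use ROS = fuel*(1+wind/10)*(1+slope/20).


Formula: ROS = fuel * (1 + wind/10) * (1 + slope/20)
Wind factor = 1 + 30.1/10 = 4.01
Slope factor = 1 + 16.7/20 = 1.835
ROS = 2.5 * 4.01 * 1.835 = 18.4 m/min

18.4


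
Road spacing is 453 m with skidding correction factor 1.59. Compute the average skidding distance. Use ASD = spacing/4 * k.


Formula: ASD = (spacing / 4) * correction
Uncorrected distance = spacing / 4 = 453 / 4 = 113.25 m
ASD = 113.25 * 1.59 = 180 m

180


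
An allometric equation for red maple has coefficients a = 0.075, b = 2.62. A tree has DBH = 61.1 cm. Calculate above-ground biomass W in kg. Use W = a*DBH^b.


Formula: W = a * DBH^b  (allometric power law)
DBH^b = 61.1^2.62 = 47800.0082
W = 0.075 * 47800.0082 = 3585.0 kg

3585.0


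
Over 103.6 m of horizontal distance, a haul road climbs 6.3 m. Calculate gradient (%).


Formula: Gradient = rise / run * 100
Gradient = 6.3 / 103.6 * 100 = 6.1%

6.1


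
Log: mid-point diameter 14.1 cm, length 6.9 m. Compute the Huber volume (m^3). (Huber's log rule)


Huber: V = Am * L,  Am = pi*(Dm/200)^2
Am = pi*(14.1/200)^2 = 0.015615 m^2
V = 0.015615*6.9 = 0.1077 m^3

0.1077


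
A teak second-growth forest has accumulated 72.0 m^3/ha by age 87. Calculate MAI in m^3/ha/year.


Formula: MAI = Total Volume / Stand Age
MAI = 72.0 m^3/ha / 87 years
MAI = 0.83 m^3/ha/year

0.83


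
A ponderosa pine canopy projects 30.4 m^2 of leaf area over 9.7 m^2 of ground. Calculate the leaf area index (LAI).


Formula: LAI = total leaf area / ground area  (dimensionless)
LAI = 30.4 m^2 / 9.7 m^2
LAI = 3.13

3.13


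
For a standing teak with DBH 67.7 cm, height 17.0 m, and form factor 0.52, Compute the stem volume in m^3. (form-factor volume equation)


Formula: V = pi * (DBH/200)^2 * H * ff
Radius = DBH/200 = 67.7/200 = 0.3385 m
Radius^2 = 0.3385^2 = 0.11458225 m^2
V = pi * 0.11458225 * 17.0 * 0.52
V = 3.182 m^3

3.182


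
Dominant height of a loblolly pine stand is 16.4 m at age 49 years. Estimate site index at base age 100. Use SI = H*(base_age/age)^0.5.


Formula: SI = H_dom * (base_age / age)^0.5
Age ratio = 100 / 49 = 2.04082
sqrt(age_ratio) = 1.42857
SI = 16.4 * 1.42857 = 23.4 m

23.4


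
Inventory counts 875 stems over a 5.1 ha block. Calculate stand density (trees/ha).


Formula: Stand Density = N_trees / Area_ha
Density = 875 trees / 5.1 ha
Density = 172 trees/ha

172


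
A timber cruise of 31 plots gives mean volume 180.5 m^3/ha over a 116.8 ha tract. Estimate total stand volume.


Formula: Total Volume = Mean Volume per ha * Total Area
Total Volume = 180.5 m^3/ha * 116.8 ha
Total Volume = 21082 m^3

21082


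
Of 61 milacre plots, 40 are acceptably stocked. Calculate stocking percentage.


Formula: Stocking % = stocked plots / total plots * 100
Stocking = 40 / 61 * 100
Stocking = 0.6557 * 100 = 65.6%

65.6


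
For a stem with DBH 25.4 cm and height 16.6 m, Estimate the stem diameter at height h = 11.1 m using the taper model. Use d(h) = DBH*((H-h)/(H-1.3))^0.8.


Taper: d(h) = DBH * ((H - h) / (H - 1.3))^0.8
Numerator = H - h = 16.6 - 11.1 = 5.5 m
Denominator = H - 1.3 = 16.6 - 1.3 = 15.3 m
Ratio = 5.5 / 15.3 = 0.35948
d = 25.4 * 0.35948^0.8 = 11.2 cm

11.2


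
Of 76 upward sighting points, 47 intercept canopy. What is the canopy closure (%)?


Formula: Canopy closure = covered points / total points * 100
Closure = 47 / 76 * 100
Closure = 0.6184 * 100 = 61.8%

61.8


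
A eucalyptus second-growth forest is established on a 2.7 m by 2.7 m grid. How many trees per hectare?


Formula: TPH = 10000 m^2/ha / (spacing_x * spacing_y)
Area per tree = 2.7 m * 2.7 m = 7.29 m^2
TPH = 10000 / 7.29 = 1372 trees/ha

1372


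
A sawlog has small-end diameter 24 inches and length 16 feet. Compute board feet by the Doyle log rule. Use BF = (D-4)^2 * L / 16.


Doyle: BF = (D - 4)^2 * L / 16
Adjusted diameter = 24 - 4 = 20 in
(D-4)^2 = 20^2 = 400
BF = 400 * 16 / 16 = 400 BF

400


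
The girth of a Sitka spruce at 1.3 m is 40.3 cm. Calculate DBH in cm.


Formula: DBH = C / pi
DBH = 40.3 / pi
pi = 3.14159...
DBH = 12.8 cm

12.8


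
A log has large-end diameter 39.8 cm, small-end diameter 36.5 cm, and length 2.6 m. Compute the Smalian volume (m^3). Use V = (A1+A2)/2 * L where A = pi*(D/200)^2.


Smalian: V = (A1 + A2)/2 * L,  A = pi*(D/200)^2
A1 = pi*(39.8/200)^2 = 0.12441 m^2
A2 = pi*(36.5/200)^2 = 0.104635 m^2
V = (0.12441+0.104635)/2*2.6 = 0.2978 m^3

0.2978


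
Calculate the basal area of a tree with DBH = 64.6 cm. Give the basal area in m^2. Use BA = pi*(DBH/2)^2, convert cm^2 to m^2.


Formula: BA = pi * (DBH/2)^2 / 10000  (cm^2 to m^2)
Radius = DBH/2 = 64.6/2 = 32.3 cm
BA = pi * 32.3^2 / 10000
   = 3277.5922 cm^2 / 10000
   = 0.3278 m^2

0.3278


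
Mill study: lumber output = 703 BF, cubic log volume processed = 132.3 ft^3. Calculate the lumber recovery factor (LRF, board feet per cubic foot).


Formula: LRF = Lumber Output (BF) / Log Input (ft^3)
LRF = 703 BF / 132.3 ft^3
LRF = 5.31 BF/ft^3

5.31


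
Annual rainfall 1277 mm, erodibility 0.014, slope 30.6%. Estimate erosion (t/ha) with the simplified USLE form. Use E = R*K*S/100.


Formula: E = R * K * S / 100  (simplified USLE)
R * K = 1277 * 0.014 = 17.878
E = 17.878 * 30.6 / 100 = 5.47 t/ha

5.47


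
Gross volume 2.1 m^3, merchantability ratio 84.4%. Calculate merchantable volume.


Formula: MV = V_total * (merchantable_pct / 100)
Merchantable fraction = 84.4% / 100 = 0.844
MV = 2.1 m^3 * 0.844 = 1.772 m^3

1.772


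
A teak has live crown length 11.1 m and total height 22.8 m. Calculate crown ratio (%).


Formula: Crown Ratio = (Crown Length / Total Height) * 100
CR = (11.1 m / 22.8 m) * 100
CR = 0.4868 * 100 = 48.7%

48.7


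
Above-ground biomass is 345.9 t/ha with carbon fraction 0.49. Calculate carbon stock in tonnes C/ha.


Formula: Carbon Stock = Biomass * Carbon Fraction
C = 345.9 t/ha * 0.49
C = 169.5 t C/ha

169.5


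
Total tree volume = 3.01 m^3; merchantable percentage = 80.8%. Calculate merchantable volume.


Formula: MV = V_total * (merchantable_pct / 100)
Merchantable fraction = 80.8% / 100 = 0.808
MV = 3.01 m^3 * 0.808 = 2.432 m^3

2.432


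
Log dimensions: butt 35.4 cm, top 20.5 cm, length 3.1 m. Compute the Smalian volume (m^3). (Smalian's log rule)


Smalian: V = (A1 + A2)/2 * L,  A = pi*(D/200)^2
A1 = pi*(35.4/200)^2 = 0.098423 m^2
A2 = pi*(20.5/200)^2 = 0.033006 m^2
V = (0.098423+0.033006)/2*3.1 = 0.2037 m^3

0.2037


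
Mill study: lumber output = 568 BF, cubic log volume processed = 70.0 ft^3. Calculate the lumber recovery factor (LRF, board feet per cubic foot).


Formula: LRF = Lumber Output (BF) / Log Input (ft^3)
LRF = 568 BF / 70.0 ft^3
LRF = 8.11 BF/ft^3

8.11


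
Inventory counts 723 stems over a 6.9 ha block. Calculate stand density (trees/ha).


Formula: Stand Density = N_trees / Area_ha
Density = 723 trees / 6.9 ha
Density = 105 trees/ha

105


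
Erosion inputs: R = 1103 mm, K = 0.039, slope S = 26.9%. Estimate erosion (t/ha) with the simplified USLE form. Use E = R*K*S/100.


Formula: E = R * K * S / 100  (simplified USLE)
R * K = 1103 * 0.039 = 43.017
E = 43.017 * 26.9 / 100 = 11.57 t/ha

11.57


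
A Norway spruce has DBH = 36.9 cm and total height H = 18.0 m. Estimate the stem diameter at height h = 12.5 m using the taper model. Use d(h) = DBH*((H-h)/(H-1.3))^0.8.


Taper: d(h) = DBH * ((H - h) / (H - 1.3))^0.8
Numerator = H - h = 18.0 - 12.5 = 5.5 m
Denominator = H - 1.3 = 18.0 - 1.3 = 16.7 m
Ratio = 5.5 / 16.7 = 0.32934
d = 36.9 * 0.32934^0.8 = 15.2 cm

15.2


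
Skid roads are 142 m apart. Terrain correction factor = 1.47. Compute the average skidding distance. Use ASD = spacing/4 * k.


Formula: ASD = (spacing / 4) * correction
Uncorrected distance = spacing / 4 = 142 / 4 = 35.5 m
ASD = 35.5 * 1.47 = 52 m

52


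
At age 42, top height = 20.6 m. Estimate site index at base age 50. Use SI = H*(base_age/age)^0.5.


Formula: SI = H_dom * (base_age / age)^0.5
Age ratio = 50 / 42 = 1.19048
sqrt(age_ratio) = 1.09109
SI = 20.6 * 1.09109 = 22.5 m

22.5


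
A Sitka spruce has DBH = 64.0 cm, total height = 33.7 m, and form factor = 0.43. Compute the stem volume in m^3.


Formula: V = pi * (DBH/200)^2 * H * ff
Radius = DBH/200 = 64.0/200 = 0.32 m
Radius^2 = 0.32^2 = 0.1024 m^2
V = pi * 0.1024 * 33.7 * 0.43
V = 4.662 m^3

4.662


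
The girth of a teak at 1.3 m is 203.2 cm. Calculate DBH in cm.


Formula: DBH = C / pi
DBH = 203.2 / pi
pi = 3.14159...
DBH = 64.7 cm

64.7


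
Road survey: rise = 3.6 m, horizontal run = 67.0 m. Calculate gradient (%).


Formula: Gradient = rise / run * 100
Gradient = 3.6 / 67.0 * 100 = 5.4%

5.4


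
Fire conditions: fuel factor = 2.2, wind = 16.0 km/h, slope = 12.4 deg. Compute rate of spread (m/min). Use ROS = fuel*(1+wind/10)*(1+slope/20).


Formula: ROS = fuel * (1 + wind/10) * (1 + slope/20)
Wind factor = 1 + 16.0/10 = 2.6
Slope factor = 1 + 12.4/20 = 1.62
ROS = 2.2 * 2.6 * 1.62 = 9.27 m/min

9.27


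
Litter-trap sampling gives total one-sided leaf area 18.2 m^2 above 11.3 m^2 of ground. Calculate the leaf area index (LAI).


Formula: LAI = total leaf area / ground area  (dimensionless)
LAI = 18.2 m^2 / 11.3 m^2
LAI = 1.61

1.61


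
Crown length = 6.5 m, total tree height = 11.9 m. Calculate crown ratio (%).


Formula: Crown Ratio = (Crown Length / Total Height) * 100
CR = (6.5 m / 11.9 m) * 100
CR = 0.5462 * 100 = 54.6%

54.6


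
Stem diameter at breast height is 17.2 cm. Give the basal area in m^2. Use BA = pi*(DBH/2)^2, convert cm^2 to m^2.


Formula: BA = pi * (DBH/2)^2 / 10000  (cm^2 to m^2)
Radius = DBH/2 = 17.2/2 = 8.6 cm
BA = pi * 8.6^2 / 10000
   = 232.3522 cm^2 / 10000
   = 0.0232 m^2

0.0232


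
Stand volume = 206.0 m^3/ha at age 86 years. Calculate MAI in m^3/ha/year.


Formula: MAI = Total Volume / Stand Age
MAI = 206.0 m^3/ha / 86 years
MAI = 2.4 m^3/ha/year

2.4


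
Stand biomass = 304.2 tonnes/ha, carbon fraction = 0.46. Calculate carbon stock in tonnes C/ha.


Formula: Carbon Stock = Biomass * Carbon Fraction
C = 304.2 t/ha * 0.46
C = 139.9 t C/ha

139.9


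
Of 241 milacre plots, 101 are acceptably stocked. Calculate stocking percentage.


Formula: Stocking % = stocked plots / total plots * 100
Stocking = 101 / 241 * 100
Stocking = 0.4191 * 100 = 41.9%

41.9


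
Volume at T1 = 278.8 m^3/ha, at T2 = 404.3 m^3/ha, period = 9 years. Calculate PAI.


Formula: PAI = (V_T2 - V_T1) / (T2 - T1)
Volume increment = 404.3 - 278.8 = 125.5 m^3/ha
PAI = 125.5 / 9 = 13.94 m^3/ha/year

13.94


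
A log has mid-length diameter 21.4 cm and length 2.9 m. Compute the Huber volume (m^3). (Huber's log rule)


Huber: V = Am * L,  Am = pi*(Dm/200)^2
Am = pi*(21.4/200)^2 = 0.035968 m^2
V = 0.035968*2.9 = 0.1043 m^3

0.1043


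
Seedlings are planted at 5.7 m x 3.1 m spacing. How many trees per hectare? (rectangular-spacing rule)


Formula: TPH = 10000 m^2/ha / (spacing_x * spacing_y)
Area per tree = 5.7 m * 3.1 m = 17.67 m^2
TPH = 10000 / 17.67 = 566 trees/ha

566


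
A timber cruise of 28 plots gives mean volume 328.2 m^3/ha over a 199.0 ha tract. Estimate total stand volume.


Formula: Total Volume = Mean Volume per ha * Total Area
Total Volume = 328.2 m^3/ha * 199.0 ha
Total Volume = 65312 m^3

65312


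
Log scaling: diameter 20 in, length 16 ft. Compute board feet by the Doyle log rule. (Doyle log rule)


Doyle: BF = (D - 4)^2 * L / 16
Adjusted diameter = 20 - 4 = 16 in
(D-4)^2 = 16^2 = 256
BF = 256 * 16 / 16 = 256 BF

256


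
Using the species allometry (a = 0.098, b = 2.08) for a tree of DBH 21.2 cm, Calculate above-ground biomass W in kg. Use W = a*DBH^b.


Formula: W = a * DBH^b  (allometric power law)
DBH^b = 21.2^2.08 = 573.8238
W = 0.098 * 573.8238 = 56.2 kg

56.2


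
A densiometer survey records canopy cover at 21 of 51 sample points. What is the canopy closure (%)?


Formula: Canopy closure = covered points / total points * 100
Closure = 21 / 51 * 100
Closure = 0.4118 * 100 = 41.2%

41.2


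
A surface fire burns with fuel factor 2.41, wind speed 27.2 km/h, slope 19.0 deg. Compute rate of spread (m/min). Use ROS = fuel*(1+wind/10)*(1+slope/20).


Formula: ROS = fuel * (1 + wind/10) * (1 + slope/20)
Wind factor = 1 + 27.2/10 = 3.72
Slope factor = 1 + 19.0/20 = 1.95
ROS = 2.41 * 3.72 * 1.95 = 17.48 m/min

17.48


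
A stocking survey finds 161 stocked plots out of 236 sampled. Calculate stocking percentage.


Formula: Stocking % = stocked plots / total plots * 100
Stocking = 161 / 236 * 100
Stocking = 0.6822 * 100 = 68.2%

68.2


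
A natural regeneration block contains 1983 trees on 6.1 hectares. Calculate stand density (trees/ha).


Formula: Stand Density = N_trees / Area_ha
Density = 1983 trees / 6.1 ha
Density = 325 trees/ha

325


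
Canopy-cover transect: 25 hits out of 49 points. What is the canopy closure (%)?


Formula: Canopy closure = covered points / total points * 100
Closure = 25 / 49 * 100
Closure = 0.5102 * 100 = 51.0%

51.0


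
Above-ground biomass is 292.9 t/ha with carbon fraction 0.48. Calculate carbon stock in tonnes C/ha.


Formula: Carbon Stock = Biomass * Carbon Fraction
C = 292.9 t/ha * 0.48
C = 140.6 t C/ha

140.6


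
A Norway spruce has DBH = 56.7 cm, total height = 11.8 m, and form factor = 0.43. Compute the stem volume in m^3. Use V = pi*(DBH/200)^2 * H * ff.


Formula: V = pi * (DBH/200)^2 * H * ff
Radius = DBH/200 = 56.7/200 = 0.2835 m
Radius^2 = 0.2835^2 = 0.08037225 m^2
V = pi * 0.08037225 * 11.8 * 0.43
V = 1.281 m^3

1.281


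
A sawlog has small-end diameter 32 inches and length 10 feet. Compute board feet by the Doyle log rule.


Doyle: BF = (D - 4)^2 * L / 16
Adjusted diameter = 32 - 4 = 28 in
(D-4)^2 = 28^2 = 784
BF = 784 * 10 / 16 = 490 BF

490


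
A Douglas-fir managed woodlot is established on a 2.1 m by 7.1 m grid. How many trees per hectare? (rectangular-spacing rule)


Formula: TPH = 10000 m^2/ha / (spacing_x * spacing_y)
Area per tree = 2.1 m * 7.1 m = 14.91 m^2
TPH = 10000 / 14.91 = 671 trees/ha

671


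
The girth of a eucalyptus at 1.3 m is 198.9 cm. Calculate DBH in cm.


Formula: DBH = C / pi
DBH = 198.9 / pi
pi = 3.14159...
DBH = 63.3 cm

63.3


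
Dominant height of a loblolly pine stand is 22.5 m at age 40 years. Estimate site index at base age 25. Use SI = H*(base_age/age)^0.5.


Formula: SI = H_dom * (base_age / age)^0.5
Age ratio = 25 / 40 = 0.625
sqrt(age_ratio) = 0.79057
SI = 22.5 * 0.79057 = 17.8 m

17.8


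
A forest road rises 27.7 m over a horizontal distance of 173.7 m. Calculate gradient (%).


Formula: Gradient = rise / run * 100
Gradient = 27.7 / 173.7 * 100 = 15.9%

15.9


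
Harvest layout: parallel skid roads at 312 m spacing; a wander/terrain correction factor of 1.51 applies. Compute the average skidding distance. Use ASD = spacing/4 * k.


Formula: ASD = (spacing / 4) * correction
Uncorrected distance = spacing / 4 = 312 / 4 = 78 m
ASD = 78 * 1.51 = 118 m

118


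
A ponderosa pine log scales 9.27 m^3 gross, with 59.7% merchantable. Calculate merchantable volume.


Formula: MV = V_total * (merchantable_pct / 100)
Merchantable fraction = 59.7% / 100 = 0.597
MV = 9.27 m^3 * 0.597 = 5.534 m^3

5.534


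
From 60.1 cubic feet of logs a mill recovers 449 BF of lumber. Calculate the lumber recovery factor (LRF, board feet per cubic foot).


Formula: LRF = Lumber Output (BF) / Log Input (ft^3)
LRF = 449 BF / 60.1 ft^3
LRF = 7.47 BF/ft^3

7.47


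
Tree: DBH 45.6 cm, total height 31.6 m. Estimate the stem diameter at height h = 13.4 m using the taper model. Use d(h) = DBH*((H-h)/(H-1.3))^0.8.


Taper: d(h) = DBH * ((H - h) / (H - 1.3))^0.8
Numerator = H - h = 31.6 - 13.4 = 18.2 m
Denominator = H - 1.3 = 31.6 - 1.3 = 30.3 m
Ratio = 18.2 / 30.3 = 0.60066
d = 45.6 * 0.60066^0.8 = 30.3 cm

30.3


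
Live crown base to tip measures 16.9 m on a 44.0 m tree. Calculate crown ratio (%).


Formula: Crown Ratio = (Crown Length / Total Height) * 100
CR = (16.9 m / 44.0 m) * 100
CR = 0.3841 * 100 = 38.4%

38.4


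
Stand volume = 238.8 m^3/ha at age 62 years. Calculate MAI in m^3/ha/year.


Formula: MAI = Total Volume / Stand Age
MAI = 238.8 m^3/ha / 62 years
MAI = 3.85 m^3/ha/year

3.85


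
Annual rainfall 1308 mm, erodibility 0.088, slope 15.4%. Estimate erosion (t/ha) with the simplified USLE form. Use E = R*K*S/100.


Formula: E = R * K * S / 100  (simplified USLE)
R * K = 1308 * 0.088 = 115.104
E = 115.104 * 15.4 / 100 = 17.73 t/ha

17.73


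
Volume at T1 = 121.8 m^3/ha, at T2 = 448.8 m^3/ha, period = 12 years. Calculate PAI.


Formula: PAI = (V_T2 - V_T1) / (T2 - T1)
Volume increment = 448.8 - 121.8 = 327.0 m^3/ha
PAI = 327.0 / 12 = 27.25 m^3/ha/year

27.25


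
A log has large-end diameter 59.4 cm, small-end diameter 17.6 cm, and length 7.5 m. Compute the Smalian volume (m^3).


Smalian: V = (A1 + A2)/2 * L,  A = pi*(D/200)^2
A1 = pi*(59.4/200)^2 = 0.277117 m^2
A2 = pi*(17.6/200)^2 = 0.024328 m^2
V = (0.277117+0.024328)/2*7.5 = 1.1304 m^3

1.1304


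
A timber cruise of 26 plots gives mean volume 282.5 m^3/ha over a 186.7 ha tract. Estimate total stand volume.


Formula: Total Volume = Mean Volume per ha * Total Area
Total Volume = 282.5 m^3/ha * 186.7 ha
Total Volume = 52743 m^3

52743


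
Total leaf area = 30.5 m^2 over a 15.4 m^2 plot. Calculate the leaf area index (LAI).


Formula: LAI = total leaf area / ground area  (dimensionless)
LAI = 30.5 m^2 / 15.4 m^2
LAI = 1.98

1.98


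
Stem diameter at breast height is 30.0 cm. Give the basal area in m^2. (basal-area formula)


Formula: BA = pi * (DBH/2)^2 / 10000  (cm^2 to m^2)
Radius = DBH/2 = 30.0/2 = 15.0 cm
BA = pi * 15.0^2 / 10000
   = 706.8583 cm^2 / 10000
   = 0.0707 m^2

0.0707


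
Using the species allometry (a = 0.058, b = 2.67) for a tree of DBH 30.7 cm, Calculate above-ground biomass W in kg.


Formula: W = a * DBH^b  (allometric power law)
DBH^b = 30.7^2.67 = 9346.7249
W = 0.058 * 9346.7249 = 542.1 kg

542.1


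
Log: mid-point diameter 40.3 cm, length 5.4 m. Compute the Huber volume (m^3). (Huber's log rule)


Huber: V = Am * L,  Am = pi*(Dm/200)^2
Am = pi*(40.3/200)^2 = 0.127556 m^2
V = 0.127556*5.4 = 0.6888 m^3

0.6888


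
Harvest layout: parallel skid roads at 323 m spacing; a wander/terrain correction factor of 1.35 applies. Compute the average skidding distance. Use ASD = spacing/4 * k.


Formula: ASD = (spacing / 4) * correction
Uncorrected distance = spacing / 4 = 323 / 4 = 80.75 m
ASD = 80.75 * 1.35 = 109 m

109


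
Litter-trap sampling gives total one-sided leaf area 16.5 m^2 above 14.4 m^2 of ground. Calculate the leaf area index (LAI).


Formula: LAI = total leaf area / ground area  (dimensionless)
LAI = 16.5 m^2 / 14.4 m^2
LAI = 1.15

1.15


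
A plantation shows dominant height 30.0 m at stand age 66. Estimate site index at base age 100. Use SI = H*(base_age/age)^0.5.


Formula: SI = H_dom * (base_age / age)^0.5
Age ratio = 100 / 66 = 1.51515
sqrt(age_ratio) = 1.23091
SI = 30.0 * 1.23091 = 36.9 m

36.9


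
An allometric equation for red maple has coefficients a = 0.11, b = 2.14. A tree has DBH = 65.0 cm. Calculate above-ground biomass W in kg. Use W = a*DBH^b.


Formula: W = a * DBH^b  (allometric power law)
DBH^b = 65.0^2.14 = 7579.3957
W = 0.11 * 7579.3957 = 833.7 kg

833.7


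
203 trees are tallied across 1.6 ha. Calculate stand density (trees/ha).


Formula: Stand Density = N_trees / Area_ha
Density = 203 trees / 1.6 ha
Density = 127 trees/ha

127


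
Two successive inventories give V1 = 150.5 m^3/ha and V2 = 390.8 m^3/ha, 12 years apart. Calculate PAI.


Formula: PAI = (V_T2 - V_T1) / (T2 - T1)
Volume increment = 390.8 - 150.5 = 240.3 m^3/ha
PAI = 240.3 / 12 = 20.03 m^3/ha/year

20.03


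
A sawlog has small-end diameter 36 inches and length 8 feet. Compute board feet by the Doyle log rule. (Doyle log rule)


Doyle: BF = (D - 4)^2 * L / 16
Adjusted diameter = 36 - 4 = 32 in
(D-4)^2 = 32^2 = 1024
BF = 1024 * 8 / 16 = 512 BF

512


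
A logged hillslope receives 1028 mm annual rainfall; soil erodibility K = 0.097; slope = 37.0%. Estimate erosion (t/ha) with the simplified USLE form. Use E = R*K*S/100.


Formula: E = R * K * S / 100  (simplified USLE)
R * K = 1028 * 0.097 = 99.716
E = 99.716 * 37.0 / 100 = 36.89 t/ha

36.89


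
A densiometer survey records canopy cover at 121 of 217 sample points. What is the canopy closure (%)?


Formula: Canopy closure = covered points / total points * 100
Closure = 121 / 217 * 100
Closure = 0.5576 * 100 = 55.8%

55.8


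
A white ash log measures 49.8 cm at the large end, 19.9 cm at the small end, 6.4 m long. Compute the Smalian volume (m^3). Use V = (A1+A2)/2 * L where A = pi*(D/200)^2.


Smalian: V = (A1 + A2)/2 * L,  A = pi*(D/200)^2
A1 = pi*(49.8/200)^2 = 0.194782 m^2
A2 = pi*(19.9/200)^2 = 0.031103 m^2
V = (0.194782+0.031103)/2*6.4 = 0.7228 m^3

0.7228


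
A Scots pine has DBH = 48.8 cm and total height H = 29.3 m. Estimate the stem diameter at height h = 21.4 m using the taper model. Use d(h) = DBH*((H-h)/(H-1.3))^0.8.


Taper: d(h) = DBH * ((H - h) / (H - 1.3))^0.8
Numerator = H - h = 29.3 - 21.4 = 7.9 m
Denominator = H - 1.3 = 29.3 - 1.3 = 28.0 m
Ratio = 7.9 / 28.0 = 0.28214
d = 48.8 * 0.28214^0.8 = 17.7 cm

17.7


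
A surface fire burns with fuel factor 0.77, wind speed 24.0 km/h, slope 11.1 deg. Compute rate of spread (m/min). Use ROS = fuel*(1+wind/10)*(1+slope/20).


Formula: ROS = fuel * (1 + wind/10) * (1 + slope/20)
Wind factor = 1 + 24.0/10 = 3.4
Slope factor = 1 + 11.1/20 = 1.555
ROS = 0.77 * 3.4 * 1.555 = 4.07 m/min

4.07


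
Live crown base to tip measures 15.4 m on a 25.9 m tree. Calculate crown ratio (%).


Formula: Crown Ratio = (Crown Length / Total Height) * 100
CR = (15.4 m / 25.9 m) * 100
CR = 0.5946 * 100 = 59.5%

59.5


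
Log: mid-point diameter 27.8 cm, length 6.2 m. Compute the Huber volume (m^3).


Huber: V = Am * L,  Am = pi*(Dm/200)^2
Am = pi*(27.8/200)^2 = 0.060699 m^2
V = 0.060699*6.2 = 0.3763 m^3

0.3763


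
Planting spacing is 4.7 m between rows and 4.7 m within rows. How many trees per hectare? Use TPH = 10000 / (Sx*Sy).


Formula: TPH = 10000 m^2/ha / (spacing_x * spacing_y)
Area per tree = 4.7 m * 4.7 m = 22.09 m^2
TPH = 10000 / 22.09 = 453 trees/ha

453


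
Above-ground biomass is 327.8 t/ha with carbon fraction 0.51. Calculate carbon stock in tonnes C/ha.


Formula: Carbon Stock = Biomass * Carbon Fraction
C = 327.8 t/ha * 0.51
C = 167.2 t C/ha

167.2


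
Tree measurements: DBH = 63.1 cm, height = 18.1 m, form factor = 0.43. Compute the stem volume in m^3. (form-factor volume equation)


Formula: V = pi * (DBH/200)^2 * H * ff
Radius = DBH/200 = 63.1/200 = 0.3155 m
Radius^2 = 0.3155^2 = 0.09954025 m^2
V = pi * 0.09954025 * 18.1 * 0.43
V = 2.434 m^3

2.434


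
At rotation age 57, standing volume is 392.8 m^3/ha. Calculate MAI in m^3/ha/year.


Formula: MAI = Total Volume / Stand Age
MAI = 392.8 m^3/ha / 57 years
MAI = 6.89 m^3/ha/year

6.89


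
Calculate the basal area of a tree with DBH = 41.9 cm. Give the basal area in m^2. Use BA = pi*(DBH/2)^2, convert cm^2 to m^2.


Formula: BA = pi * (DBH/2)^2 / 10000  (cm^2 to m^2)
Radius = DBH/2 = 41.9/2 = 20.95 cm
BA = pi * 20.95^2 / 10000
   = 1378.8529 cm^2 / 10000
   = 0.1379 m^2

0.1379


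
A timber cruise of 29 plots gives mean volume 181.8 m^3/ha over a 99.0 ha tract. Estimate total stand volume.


Formula: Total Volume = Mean Volume per ha * Total Area
Total Volume = 181.8 m^3/ha * 99.0 ha
Total Volume = 17998 m^3

17998


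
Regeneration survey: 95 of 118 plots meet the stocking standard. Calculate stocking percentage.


Formula: Stocking % = stocked plots / total plots * 100
Stocking = 95 / 118 * 100
Stocking = 0.8051 * 100 = 80.5%

80.5


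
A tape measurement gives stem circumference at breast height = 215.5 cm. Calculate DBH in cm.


Formula: DBH = C / pi
DBH = 215.5 / pi
pi = 3.14159...
DBH = 68.6 cm

68.6


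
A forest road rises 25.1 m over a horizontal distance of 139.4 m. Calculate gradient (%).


Formula: Gradient = rise / run * 100
Gradient = 25.1 / 139.4 * 100 = 18.0%

18.0


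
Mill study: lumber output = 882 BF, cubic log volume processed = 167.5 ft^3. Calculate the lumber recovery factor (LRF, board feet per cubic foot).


Formula: LRF = Lumber Output (BF) / Log Input (ft^3)
LRF = 882 BF / 167.5 ft^3
LRF = 5.27 BF/ft^3

5.27


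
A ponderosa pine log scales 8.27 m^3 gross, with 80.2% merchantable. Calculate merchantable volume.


Formula: MV = V_total * (merchantable_pct / 100)
Merchantable fraction = 80.2% / 100 = 0.802
MV = 8.27 m^3 * 0.802 = 6.633 m^3

6.633


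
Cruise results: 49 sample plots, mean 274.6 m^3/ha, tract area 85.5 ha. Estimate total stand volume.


Formula: Total Volume = Mean Volume per ha * Total Area
Total Volume = 274.6 m^3/ha * 85.5 ha
Total Volume = 23478 m^3

23478


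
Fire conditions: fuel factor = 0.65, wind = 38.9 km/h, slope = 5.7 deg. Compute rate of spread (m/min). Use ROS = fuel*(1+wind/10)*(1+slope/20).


Formula: ROS = fuel * (1 + wind/10) * (1 + slope/20)
Wind factor = 1 + 38.9/10 = 4.89
Slope factor = 1 + 5.7/20 = 1.285
ROS = 0.65 * 4.89 * 1.285 = 4.08 m/min

4.08


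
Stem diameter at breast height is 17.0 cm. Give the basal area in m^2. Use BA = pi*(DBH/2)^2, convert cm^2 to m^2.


Formula: BA = pi * (DBH/2)^2 / 10000  (cm^2 to m^2)
Radius = DBH/2 = 17.0/2 = 8.5 cm
BA = pi * 8.5^2 / 10000
   = 226.9801 cm^2 / 10000
   = 0.0227 m^2

0.0227


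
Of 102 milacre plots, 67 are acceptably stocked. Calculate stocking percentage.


Formula: Stocking % = stocked plots / total plots * 100
Stocking = 67 / 102 * 100
Stocking = 0.6569 * 100 = 65.7%

65.7


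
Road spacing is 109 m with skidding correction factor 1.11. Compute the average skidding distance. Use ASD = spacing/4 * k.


Formula: ASD = (spacing / 4) * correction
Uncorrected distance = spacing / 4 = 109 / 4 = 27.25 m
ASD = 27.25 * 1.11 = 30 m

30


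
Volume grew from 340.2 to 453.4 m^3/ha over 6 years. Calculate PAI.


Formula: PAI = (V_T2 - V_T1) / (T2 - T1)
Volume increment = 453.4 - 340.2 = 113.2 m^3/ha
PAI = 113.2 / 6 = 18.87 m^3/ha/year

18.87


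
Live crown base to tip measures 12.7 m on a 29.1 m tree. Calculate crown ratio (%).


Formula: Crown Ratio = (Crown Length / Total Height) * 100
CR = (12.7 m / 29.1 m) * 100
CR = 0.4364 * 100 = 43.6%

43.6


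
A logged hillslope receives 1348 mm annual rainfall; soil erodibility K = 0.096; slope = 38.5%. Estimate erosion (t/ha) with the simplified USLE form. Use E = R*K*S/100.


Formula: E = R * K * S / 100  (simplified USLE)
R * K = 1348 * 0.096 = 129.408
E = 129.408 * 38.5 / 100 = 49.82 t/ha

49.82


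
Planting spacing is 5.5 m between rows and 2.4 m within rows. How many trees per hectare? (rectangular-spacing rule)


Formula: TPH = 10000 m^2/ha / (spacing_x * spacing_y)
Area per tree = 5.5 m * 2.4 m = 13.2 m^2
TPH = 10000 / 13.2 = 758 trees/ha

758


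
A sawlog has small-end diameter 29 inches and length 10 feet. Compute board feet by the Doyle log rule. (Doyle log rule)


Doyle: BF = (D - 4)^2 * L / 16
Adjusted diameter = 29 - 4 = 25 in
(D-4)^2 = 25^2 = 625
BF = 625 * 10 / 16 = 391 BF

391


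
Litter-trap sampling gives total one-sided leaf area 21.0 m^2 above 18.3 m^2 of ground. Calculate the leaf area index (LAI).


Formula: LAI = total leaf area / ground area  (dimensionless)
LAI = 21.0 m^2 / 18.3 m^2
LAI = 1.15

1.15
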